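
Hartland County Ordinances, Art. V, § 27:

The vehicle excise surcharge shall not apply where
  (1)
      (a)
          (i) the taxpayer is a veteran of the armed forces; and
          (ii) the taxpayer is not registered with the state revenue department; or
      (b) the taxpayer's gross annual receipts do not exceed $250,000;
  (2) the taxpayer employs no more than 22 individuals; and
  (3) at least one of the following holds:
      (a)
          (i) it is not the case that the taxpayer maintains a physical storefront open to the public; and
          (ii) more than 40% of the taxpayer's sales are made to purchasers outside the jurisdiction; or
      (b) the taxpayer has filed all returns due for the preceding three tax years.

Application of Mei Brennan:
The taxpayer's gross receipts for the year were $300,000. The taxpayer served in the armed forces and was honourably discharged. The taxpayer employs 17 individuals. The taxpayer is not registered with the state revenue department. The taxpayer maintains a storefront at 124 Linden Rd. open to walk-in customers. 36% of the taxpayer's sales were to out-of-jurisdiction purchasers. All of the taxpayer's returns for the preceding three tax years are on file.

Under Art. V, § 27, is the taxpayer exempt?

(i) veteran — holds.
(ii) not (state-registered) — holds.
(a) = T AND T = true.
(b) receipts ≤ $250,000 — fails.
So (1) is satisfied (T OR F).
(2) ≤ 22 employees — met.
(i) not (has storefront) — fails.
(ii) >40% out-of-jur. sales — fails.
So (a) is not satisfied (F AND F).
(b) returns current — met.
So (3) is satisfied (F OR T).
So Overall is satisfied (T AND T AND T).

Yes — exempt.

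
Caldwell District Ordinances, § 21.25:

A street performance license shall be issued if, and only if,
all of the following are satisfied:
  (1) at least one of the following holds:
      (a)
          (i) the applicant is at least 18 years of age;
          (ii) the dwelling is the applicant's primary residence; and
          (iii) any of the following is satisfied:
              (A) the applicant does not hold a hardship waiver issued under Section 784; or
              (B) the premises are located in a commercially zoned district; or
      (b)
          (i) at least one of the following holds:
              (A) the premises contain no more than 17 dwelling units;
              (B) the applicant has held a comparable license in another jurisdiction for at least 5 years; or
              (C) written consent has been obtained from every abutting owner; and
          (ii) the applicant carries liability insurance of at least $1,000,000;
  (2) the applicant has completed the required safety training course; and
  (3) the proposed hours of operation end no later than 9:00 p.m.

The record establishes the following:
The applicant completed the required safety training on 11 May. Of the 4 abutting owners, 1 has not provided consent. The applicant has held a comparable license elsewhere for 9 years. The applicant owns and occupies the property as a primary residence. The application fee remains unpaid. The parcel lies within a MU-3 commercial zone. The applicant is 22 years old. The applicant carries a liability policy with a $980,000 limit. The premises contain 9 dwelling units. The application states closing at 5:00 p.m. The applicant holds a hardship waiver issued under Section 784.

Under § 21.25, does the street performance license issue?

Yes — granted.

(i) age ≥ 18 — met.
(ii) primary residence — satisfied.
(A) not (hardship waiver) — fails.
(B) commercially zoned — holds.
(iii) = F OR T = true.
So (a) is satisfied (T AND T AND T).
(A) ≤ 17 units — holds.
(B) prior license ≥ 5 yr — holds.
(C) all abutters consent — not met.
So (i) is satisfied (T OR T OR F).
(ii) insurance ≥ $1,000,000 — not met.
(b): T AND F → false.
So (1) is satisfied (T OR F).
(2) safety training — met.
(3) closes by 9 p.m. — met.
Overall = T AND T AND T = true.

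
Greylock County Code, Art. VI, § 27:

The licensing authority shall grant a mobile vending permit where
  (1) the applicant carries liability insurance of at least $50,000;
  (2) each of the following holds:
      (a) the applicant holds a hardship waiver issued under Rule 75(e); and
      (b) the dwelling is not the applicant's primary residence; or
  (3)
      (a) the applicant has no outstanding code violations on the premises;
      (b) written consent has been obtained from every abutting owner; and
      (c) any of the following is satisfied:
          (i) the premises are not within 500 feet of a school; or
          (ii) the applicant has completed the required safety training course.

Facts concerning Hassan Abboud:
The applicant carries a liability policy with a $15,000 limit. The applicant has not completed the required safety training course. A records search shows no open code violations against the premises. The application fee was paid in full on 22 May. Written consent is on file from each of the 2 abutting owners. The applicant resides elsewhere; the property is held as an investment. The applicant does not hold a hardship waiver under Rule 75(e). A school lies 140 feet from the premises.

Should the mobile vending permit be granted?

No — denied.

(1) insurance ≥ $50,000 — fails.
(a) hardship waiver — not satisfied.
(b) not (primary residence) — satisfied.
(2): F AND T → false.
(a) no code violations — satisfied.
(b) all abutters consent — satisfied.
(i) ≥500 ft from school — not satisfied.
(ii) safety training — not satisfied.
(c) = F OR F = false.
(3) = T AND T AND F = false.
Overall: F OR F OR F → false.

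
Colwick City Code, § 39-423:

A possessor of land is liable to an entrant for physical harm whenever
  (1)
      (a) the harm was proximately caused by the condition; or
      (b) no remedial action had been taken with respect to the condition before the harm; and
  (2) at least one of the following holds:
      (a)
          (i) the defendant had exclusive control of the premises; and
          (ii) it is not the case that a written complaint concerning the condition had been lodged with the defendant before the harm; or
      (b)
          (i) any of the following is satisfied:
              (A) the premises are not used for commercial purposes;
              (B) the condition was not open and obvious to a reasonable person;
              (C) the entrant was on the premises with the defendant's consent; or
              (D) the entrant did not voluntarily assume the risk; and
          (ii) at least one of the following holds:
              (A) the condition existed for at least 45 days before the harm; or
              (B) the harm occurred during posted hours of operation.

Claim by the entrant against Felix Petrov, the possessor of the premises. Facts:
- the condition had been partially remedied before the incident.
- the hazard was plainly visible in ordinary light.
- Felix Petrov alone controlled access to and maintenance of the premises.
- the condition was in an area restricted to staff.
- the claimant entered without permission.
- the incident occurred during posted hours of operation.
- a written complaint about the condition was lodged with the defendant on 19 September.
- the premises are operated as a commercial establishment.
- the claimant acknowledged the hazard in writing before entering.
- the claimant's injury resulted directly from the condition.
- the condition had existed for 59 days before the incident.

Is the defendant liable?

(a) proximate cause — satisfied.
(b) no remedial action — not satisfied.
(1): T OR F → true.
(i) exclusive control — satisfied.
(ii) not (complaint lodged) — not satisfied.
(a) = T AND F = false.
(A) not (commercial use) — not satisfied.
(B) not open/obvious — not satisfied.
(C) consent to enter — fails.
(D) no assumed risk — fails.
(i): F OR F OR F OR F → false.
(A) condition ≥45 days old — satisfied.
(B) during posted hours — holds.
(ii): T OR T → true.
(b) = F AND T = false.
So (2) is not satisfied (F OR F).
So Overall is not satisfied (T AND F).

No — not liable.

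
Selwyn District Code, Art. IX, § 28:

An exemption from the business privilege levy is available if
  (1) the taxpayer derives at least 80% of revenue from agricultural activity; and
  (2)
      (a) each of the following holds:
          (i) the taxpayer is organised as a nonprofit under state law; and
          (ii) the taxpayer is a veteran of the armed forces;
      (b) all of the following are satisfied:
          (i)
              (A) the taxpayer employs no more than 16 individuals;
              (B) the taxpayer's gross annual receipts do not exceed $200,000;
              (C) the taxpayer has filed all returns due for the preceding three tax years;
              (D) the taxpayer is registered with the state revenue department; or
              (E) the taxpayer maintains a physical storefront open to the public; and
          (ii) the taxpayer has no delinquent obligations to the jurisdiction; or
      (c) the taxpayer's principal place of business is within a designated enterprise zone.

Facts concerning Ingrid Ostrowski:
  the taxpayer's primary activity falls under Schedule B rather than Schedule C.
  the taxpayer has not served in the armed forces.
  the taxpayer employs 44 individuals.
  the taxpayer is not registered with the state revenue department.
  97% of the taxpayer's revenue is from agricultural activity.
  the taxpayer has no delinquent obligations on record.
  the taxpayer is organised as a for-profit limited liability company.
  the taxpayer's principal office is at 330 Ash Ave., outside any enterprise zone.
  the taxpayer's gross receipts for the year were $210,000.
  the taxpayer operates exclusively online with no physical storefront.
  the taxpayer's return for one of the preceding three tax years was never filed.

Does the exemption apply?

(1) ≥80% agricultural — holds.
(i) nonprofit — fails.
(ii) veteran — not met.
(a) = F AND F = false.
(A) ≤ 16 employees — not satisfied.
(B) receipts ≤ $200,000 — not satisfied.
(C) returns current — not satisfied.
(D) state-registered — fails.
(E) has storefront — fails.
So (i) is not satisfied (F OR F OR F OR F OR F).
(ii) no delinquency — met.
(b) = F AND T = false.
(c) in enterprise zone — not met.
(2): F OR F OR F → false.
Overall: T AND F → false.

No — not exempt.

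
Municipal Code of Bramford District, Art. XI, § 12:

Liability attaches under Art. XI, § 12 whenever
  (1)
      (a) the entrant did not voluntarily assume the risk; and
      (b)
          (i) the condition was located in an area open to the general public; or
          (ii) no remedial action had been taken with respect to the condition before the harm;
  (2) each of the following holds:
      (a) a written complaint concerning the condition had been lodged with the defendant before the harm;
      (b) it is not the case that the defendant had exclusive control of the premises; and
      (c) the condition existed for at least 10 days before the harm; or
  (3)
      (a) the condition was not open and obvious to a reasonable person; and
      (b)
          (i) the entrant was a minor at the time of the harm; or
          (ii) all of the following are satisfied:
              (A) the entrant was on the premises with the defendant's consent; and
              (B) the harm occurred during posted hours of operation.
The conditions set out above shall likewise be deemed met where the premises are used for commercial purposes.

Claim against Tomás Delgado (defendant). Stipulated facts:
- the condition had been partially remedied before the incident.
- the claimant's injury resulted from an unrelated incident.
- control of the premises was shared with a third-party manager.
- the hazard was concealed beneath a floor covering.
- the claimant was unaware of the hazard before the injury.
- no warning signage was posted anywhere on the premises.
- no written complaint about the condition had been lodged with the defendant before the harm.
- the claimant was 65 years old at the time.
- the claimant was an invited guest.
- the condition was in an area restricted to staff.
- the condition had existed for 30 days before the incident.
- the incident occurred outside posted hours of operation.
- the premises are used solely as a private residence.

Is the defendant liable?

(a) no assumed risk — satisfied.
(i) public area — fails.
(ii) no remedial action — not satisfied.
So (b) is not satisfied (F OR F).
(1): T AND F → false.
(a) complaint lodged — fails.
(b) not (exclusive control) — satisfied.
(c) condition ≥10 days old — satisfied.
So (2) is not satisfied (F AND T AND T).
(a) not open/obvious — met.
(i) entrant a minor — not satisfied.
(A) consent to enter — met.
(B) during posted hours — fails.
(ii) = T AND F = false.
So (b) is not satisfied (F OR F).
(3) = T AND F = false.
Overall: F OR F OR F → false.
Exception (commercial use) — not satisfied.
Result: main false OR exception false → false.

No — not liable.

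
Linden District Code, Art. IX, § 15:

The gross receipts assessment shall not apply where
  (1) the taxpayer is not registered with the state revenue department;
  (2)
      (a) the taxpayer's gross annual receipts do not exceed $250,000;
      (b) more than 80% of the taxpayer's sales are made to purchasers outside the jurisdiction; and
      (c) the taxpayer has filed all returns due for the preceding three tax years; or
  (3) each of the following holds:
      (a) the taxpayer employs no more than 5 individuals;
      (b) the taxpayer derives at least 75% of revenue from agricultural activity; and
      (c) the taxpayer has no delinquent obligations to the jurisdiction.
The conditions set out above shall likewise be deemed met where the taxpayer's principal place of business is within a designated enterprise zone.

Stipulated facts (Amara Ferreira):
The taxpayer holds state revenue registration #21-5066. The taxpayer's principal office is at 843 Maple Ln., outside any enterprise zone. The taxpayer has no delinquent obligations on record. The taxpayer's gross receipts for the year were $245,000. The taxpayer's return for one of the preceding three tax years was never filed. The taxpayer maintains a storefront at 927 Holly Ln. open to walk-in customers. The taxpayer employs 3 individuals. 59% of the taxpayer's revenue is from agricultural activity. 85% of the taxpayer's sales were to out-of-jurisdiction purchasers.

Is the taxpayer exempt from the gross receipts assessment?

(1) not (state-registered) — fails.
(a) receipts ≤ $250,000 — satisfied.
(b) >80% out-of-jur. sales — met.
(c) returns current — not met.
(2) = T AND T AND F = false.
(a) ≤ 5 employees — satisfied.
(b) ≥75% agricultural — not satisfied.
(c) no delinquency — met.
So (3) is not satisfied (T AND F AND T).
Overall = F OR F OR F = false.
Exception (in enterprise zone) — not satisfied.
Result: main false OR exception false → false.

No — not exempt.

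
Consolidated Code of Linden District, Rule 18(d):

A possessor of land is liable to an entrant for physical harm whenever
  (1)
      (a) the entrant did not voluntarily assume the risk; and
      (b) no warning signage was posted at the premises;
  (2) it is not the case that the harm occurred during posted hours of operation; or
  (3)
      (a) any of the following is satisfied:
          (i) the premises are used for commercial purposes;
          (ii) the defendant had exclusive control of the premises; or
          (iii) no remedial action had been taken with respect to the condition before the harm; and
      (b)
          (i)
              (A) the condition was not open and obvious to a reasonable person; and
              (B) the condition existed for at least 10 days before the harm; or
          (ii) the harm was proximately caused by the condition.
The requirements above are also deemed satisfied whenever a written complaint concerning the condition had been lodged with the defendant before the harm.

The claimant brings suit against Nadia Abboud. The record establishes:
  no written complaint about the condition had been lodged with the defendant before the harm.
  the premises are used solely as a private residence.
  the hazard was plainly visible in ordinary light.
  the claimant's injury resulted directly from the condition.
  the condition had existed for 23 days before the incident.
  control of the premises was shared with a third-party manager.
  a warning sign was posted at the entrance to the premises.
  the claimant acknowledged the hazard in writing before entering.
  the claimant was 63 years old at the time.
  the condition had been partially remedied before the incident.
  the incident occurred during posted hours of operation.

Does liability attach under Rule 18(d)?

(a) no assumed risk — fails.
(b) no signage posted — fails.
So (1) is not satisfied (F AND F).
(2) not (during posted hours) — not satisfied.
(i) commercial use — fails.
(ii) exclusive control — not met.
(iii) no remedial action — not met.
(a) = F OR F OR F = false.
(A) not open/obvious — not satisfied.
(B) condition ≥10 days old — satisfied.
(i) = F AND T = false.
(ii) proximate cause — met.
(b): F OR T → true.
So (3) is not satisfied (F AND T).
So Overall is not satisfied (F OR F OR F).
Exception (complaint lodged) — not satisfied.
Result: main false OR exception false → false.

No — not liable.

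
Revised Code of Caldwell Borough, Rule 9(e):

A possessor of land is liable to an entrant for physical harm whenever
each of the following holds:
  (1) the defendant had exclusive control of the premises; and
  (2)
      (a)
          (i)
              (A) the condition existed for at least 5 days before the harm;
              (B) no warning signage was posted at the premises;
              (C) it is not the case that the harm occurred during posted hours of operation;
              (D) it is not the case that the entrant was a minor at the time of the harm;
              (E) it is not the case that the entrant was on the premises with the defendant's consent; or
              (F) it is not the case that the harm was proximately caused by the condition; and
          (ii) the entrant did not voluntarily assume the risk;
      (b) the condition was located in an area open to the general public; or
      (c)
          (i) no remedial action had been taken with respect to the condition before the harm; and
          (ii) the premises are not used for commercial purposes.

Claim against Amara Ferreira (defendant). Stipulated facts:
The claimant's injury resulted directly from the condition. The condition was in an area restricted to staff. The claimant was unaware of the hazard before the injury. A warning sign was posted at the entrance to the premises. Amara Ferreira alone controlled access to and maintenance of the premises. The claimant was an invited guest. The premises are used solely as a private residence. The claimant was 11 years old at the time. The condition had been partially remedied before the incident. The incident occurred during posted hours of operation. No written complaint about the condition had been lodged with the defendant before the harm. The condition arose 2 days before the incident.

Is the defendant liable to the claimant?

No — not liable.

(1) exclusive control — satisfied.
(A) condition ≥5 days old — fails.
(B) no signage posted — not satisfied.
(C) not (during posted hours) — not met.
(D) not (entrant a minor) — fails.
(E) not (consent to enter) — not met.
(F) not (proximate cause) — not satisfied.
So (i) is not satisfied (F OR F OR F OR F OR F OR F).
(ii) no assumed risk — holds.
(a): F AND T → false.
(b) public area — fails.
(i) no remedial action — fails.
(ii) not (commercial use) — satisfied.
(c): F AND T → false.
So (2) is not satisfied (F OR F OR F).
So Overall is not satisfied (T AND F).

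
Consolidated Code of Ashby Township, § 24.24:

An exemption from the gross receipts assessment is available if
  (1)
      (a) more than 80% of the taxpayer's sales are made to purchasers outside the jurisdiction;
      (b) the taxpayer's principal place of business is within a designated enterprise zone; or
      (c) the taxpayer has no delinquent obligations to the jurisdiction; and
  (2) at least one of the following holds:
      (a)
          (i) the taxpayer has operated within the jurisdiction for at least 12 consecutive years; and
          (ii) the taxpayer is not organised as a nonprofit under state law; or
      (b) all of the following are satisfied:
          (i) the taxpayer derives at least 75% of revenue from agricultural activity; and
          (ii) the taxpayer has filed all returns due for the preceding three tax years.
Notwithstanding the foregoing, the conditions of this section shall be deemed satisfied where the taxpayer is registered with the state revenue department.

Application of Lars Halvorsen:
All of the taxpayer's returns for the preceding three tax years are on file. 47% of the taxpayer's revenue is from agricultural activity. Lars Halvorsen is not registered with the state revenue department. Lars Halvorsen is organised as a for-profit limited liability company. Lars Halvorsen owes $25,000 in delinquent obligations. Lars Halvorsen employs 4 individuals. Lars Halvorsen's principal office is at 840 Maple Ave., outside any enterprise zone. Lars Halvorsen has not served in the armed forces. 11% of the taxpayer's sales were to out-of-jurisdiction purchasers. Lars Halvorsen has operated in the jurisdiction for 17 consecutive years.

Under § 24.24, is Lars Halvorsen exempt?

No — not exempt.

(a) >80% out-of-jur. sales — not satisfied.
(b) in enterprise zone — not satisfied.
(c) no delinquency — not met.
(1) = F OR F OR F = false.
(i) ≥ 12 yrs in jurisdiction — met.
(ii) not (nonprofit) — met.
(a): T AND T → true.
(i) ≥75% agricultural — not met.
(ii) returns current — satisfied.
(b): F AND T → false.
So (2) is satisfied (T OR F).
Overall = F AND T = false.
Exception (state-registered) — not satisfied.
Result: main false OR exception false → false.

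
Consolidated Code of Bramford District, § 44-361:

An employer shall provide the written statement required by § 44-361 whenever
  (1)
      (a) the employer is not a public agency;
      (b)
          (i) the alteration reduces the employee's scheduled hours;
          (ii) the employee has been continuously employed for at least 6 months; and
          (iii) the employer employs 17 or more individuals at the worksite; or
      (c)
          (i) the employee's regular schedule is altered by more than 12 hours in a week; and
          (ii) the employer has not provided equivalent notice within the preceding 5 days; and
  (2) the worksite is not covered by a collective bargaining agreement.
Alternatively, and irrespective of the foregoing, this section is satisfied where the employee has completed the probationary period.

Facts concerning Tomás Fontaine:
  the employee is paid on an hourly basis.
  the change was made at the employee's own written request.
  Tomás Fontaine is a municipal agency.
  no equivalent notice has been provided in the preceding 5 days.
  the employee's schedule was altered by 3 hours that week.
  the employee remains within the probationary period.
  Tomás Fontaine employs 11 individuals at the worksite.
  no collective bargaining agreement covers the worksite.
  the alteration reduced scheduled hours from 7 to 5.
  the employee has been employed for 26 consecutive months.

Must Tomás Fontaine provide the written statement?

No — not required.

(a) not (public agency) — not satisfied.
(i) hours reduced — holds.
(ii) tenure ≥ 6 mo. — met.
(iii) ≥ 17 at site — not satisfied.
(b) = T AND T AND F = false.
(i) schedule shift > 12h — not met.
(ii) no recent notice — holds.
(c) = F AND T = false.
(1) = F OR F OR F = false.
(2) no CBA — holds.
Overall: F AND T → false.
Exception (past probation) — not satisfied.
Result: main false OR exception false → false.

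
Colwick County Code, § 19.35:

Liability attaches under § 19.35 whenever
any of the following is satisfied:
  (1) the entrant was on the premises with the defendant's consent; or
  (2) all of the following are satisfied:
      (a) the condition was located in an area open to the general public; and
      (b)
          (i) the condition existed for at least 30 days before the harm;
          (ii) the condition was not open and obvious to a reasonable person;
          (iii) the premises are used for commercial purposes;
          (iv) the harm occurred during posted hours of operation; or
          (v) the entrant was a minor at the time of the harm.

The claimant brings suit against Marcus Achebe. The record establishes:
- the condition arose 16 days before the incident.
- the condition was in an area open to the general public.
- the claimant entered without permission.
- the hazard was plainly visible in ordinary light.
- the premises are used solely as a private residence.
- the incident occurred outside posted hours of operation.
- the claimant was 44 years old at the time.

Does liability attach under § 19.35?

(1) consent to enter — not satisfied.
(a) public area — holds.
(i) condition ≥30 days old — not satisfied.
(ii) not open/obvious — fails.
(iii) commercial use — not met.
(iv) during posted hours — not satisfied.
(v) entrant a minor — not satisfied.
So (b) is not satisfied (F OR F OR F OR F OR F).
(2) = T AND F = false.
Overall: F OR F → false.

No — not liable.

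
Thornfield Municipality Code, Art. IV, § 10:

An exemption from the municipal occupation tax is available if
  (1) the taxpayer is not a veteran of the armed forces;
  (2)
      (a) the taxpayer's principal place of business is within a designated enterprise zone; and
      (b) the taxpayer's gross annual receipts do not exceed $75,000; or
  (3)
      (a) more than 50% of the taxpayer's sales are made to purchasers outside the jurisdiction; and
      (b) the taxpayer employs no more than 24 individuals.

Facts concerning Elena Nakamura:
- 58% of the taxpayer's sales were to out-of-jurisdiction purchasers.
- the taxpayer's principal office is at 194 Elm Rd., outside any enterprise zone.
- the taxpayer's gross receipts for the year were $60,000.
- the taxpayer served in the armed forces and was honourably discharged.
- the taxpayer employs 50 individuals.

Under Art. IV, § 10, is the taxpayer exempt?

No — not exempt.

(1) not (veteran) — fails.
(a) in enterprise zone — fails.
(b) receipts ≤ $75,000 — holds.
So (2) is not satisfied (F AND T).
(a) >50% out-of-jur. sales — holds.
(b) ≤ 24 employees — fails.
(3): T AND F → false.
Overall: F OR F OR F → false.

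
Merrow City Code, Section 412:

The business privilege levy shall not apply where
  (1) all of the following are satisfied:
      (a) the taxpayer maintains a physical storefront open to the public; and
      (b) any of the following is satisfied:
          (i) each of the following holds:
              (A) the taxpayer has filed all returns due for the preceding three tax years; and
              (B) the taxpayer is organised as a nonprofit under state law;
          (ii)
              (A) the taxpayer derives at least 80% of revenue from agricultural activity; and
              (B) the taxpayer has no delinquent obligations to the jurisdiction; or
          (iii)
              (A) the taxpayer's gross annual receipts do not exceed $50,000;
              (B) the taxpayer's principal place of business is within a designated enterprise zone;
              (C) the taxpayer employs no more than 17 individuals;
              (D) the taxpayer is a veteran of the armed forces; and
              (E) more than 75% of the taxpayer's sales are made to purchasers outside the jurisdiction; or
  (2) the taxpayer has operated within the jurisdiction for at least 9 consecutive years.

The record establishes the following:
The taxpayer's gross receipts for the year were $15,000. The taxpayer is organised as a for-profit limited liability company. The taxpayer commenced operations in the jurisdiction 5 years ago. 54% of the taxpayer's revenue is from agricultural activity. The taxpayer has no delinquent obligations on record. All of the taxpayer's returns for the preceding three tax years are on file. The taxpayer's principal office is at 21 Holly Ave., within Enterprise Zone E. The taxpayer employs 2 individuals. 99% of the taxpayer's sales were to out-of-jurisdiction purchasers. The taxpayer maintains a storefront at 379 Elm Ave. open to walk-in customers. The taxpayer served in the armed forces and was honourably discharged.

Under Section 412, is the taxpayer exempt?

(a) has storefront — satisfied.
(A) returns current — satisfied.
(B) nonprofit — not met.
(i) = T AND F = false.
(A) ≥80% agricultural — not met.
(B) no delinquency — satisfied.
(ii) = F AND T = false.
(A) receipts ≤ $50,000 — holds.
(B) in enterprise zone — holds.
(C) ≤ 17 employees — satisfied.
(D) veteran — satisfied.
(E) >75% out-of-jur. sales — holds.
(iii) = T AND T AND T AND T AND T = true.
(b) = F OR F OR T = true.
(1): T AND T → true.
(2) ≥ 9 yrs in jurisdiction — not satisfied.
Overall: T OR F → true.

Yes — exempt.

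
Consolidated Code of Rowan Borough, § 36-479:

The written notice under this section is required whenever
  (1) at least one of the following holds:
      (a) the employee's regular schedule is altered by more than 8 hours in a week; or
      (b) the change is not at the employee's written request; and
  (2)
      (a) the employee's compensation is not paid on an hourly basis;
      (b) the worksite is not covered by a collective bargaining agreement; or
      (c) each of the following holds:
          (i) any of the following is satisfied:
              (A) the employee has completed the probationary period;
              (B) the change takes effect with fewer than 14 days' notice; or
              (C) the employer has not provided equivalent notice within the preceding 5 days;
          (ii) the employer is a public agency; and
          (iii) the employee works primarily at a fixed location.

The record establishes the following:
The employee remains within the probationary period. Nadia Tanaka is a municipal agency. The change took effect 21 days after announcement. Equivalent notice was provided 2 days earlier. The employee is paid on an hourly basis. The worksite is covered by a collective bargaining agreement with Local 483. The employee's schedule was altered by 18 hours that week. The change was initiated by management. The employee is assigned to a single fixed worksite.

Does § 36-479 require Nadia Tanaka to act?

(a) schedule shift > 8h — holds.
(b) not employee-requested — satisfied.
So (1) is satisfied (T OR T).
(a) not (hourly-paid) — fails.
(b) no CBA — not satisfied.
(A) past probation — not met.
(B) < 14 days' notice — not satisfied.
(C) no recent notice — fails.
So (i) is not satisfied (F OR F OR F).
(ii) public agency — met.
(iii) fixed location — satisfied.
(c): F AND T AND T → false.
(2) = F OR F OR F = false.
Overall: T AND F → false.

No — not required.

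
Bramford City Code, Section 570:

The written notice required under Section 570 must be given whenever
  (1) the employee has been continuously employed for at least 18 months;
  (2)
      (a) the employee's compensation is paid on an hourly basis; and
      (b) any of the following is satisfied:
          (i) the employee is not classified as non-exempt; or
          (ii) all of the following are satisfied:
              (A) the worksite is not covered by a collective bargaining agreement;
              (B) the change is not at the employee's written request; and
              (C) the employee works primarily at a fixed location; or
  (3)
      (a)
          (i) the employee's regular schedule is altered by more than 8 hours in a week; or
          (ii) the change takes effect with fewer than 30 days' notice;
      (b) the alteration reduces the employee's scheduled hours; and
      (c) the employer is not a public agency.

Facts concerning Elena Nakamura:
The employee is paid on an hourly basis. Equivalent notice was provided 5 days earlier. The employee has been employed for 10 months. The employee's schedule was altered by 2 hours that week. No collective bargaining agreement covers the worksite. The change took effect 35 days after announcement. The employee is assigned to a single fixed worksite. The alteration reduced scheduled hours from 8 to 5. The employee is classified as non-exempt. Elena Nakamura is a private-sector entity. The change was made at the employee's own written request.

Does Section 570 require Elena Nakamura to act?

(1) tenure ≥ 18 mo. — not satisfied.
(a) hourly-paid — met.
(i) not (non-exempt) — not met.
(A) no CBA — satisfied.
(B) not employee-requested — fails.
(C) fixed location — satisfied.
So (ii) is not satisfied (T AND F AND T).
(b): F OR F → false.
(2): T AND F → false.
(i) schedule shift > 8h — not met.
(ii) < 30 days' notice — not met.
(a): F OR F → false.
(b) hours reduced — holds.
(c) not (public agency) — satisfied.
So (3) is not satisfied (F AND T AND T).
So Overall is not satisfied (F OR F OR F).

No — not required.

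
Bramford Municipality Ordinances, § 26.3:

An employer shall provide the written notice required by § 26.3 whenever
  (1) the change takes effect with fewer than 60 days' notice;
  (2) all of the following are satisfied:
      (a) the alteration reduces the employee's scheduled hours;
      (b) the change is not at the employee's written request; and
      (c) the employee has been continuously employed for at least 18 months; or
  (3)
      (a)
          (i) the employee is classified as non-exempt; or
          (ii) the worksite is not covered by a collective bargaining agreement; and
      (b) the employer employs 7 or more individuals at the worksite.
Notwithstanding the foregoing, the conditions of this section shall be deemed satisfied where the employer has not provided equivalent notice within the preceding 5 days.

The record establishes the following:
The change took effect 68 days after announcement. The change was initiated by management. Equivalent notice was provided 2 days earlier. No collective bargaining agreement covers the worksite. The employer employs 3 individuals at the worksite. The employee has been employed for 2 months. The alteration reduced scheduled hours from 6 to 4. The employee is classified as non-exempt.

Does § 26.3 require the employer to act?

No — not required.

(1) < 60 days' notice — not met.
(a) hours reduced — met.
(b) not employee-requested — met.
(c) tenure ≥ 18 mo. — not satisfied.
So (2) is not satisfied (T AND T AND F).
(i) non-exempt — met.
(ii) no CBA — satisfied.
(a) = T OR T = true.
(b) ≥ 7 at site — not met.
(3) = T AND F = false.
Overall = F OR F OR F = false.
Exception (no recent notice) — not satisfied.
Result: main false OR exception false → false.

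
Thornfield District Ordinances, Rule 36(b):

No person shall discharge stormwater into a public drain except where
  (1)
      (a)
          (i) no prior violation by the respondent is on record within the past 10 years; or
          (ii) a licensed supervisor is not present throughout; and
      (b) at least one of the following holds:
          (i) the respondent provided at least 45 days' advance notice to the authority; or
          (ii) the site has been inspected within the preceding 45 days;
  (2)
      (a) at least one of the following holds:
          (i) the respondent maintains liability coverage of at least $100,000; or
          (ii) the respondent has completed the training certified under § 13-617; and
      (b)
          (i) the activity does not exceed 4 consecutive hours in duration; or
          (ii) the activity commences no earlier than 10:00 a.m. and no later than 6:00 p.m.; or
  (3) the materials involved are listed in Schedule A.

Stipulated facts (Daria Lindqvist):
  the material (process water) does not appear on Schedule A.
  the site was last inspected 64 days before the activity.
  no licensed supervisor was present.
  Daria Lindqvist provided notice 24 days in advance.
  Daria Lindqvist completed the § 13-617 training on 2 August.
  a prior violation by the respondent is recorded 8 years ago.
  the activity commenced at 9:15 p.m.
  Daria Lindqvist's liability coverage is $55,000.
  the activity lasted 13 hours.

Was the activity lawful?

(i) no prior violation — not satisfied.
(ii) not (supervisor present) — satisfied.
(a) = F OR T = true.
(i) ≥45 days' notice — fails.
(ii) site inspected — not met.
So (b) is not satisfied (F OR F).
So (1) is not satisfied (T AND F).
(i) coverage ≥ $100,000 — fails.
(ii) training certified — holds.
(a) = F OR T = true.
(i) ≤ 4 hrs duration — not met.
(ii) start within hours — fails.
(b): F OR F → false.
(2): T AND F → false.
(3) Schedule A material — fails.
Overall: F OR F OR F → false.

No — unlawful.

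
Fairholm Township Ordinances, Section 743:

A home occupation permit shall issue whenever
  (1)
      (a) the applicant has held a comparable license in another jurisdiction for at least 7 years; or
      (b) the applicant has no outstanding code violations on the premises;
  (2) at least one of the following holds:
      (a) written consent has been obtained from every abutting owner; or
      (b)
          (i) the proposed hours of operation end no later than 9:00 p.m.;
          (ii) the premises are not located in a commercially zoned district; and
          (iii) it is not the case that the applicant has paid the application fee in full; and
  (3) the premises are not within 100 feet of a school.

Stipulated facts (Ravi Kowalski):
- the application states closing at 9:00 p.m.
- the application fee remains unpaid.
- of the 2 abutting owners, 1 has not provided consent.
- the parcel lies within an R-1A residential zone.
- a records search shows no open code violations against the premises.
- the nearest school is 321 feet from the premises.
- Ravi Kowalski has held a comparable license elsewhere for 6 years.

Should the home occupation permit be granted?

(a) prior license ≥ 7 yr — not met.
(b) no code violations — met.
(1) = F OR T = true.
(a) all abutters consent — fails.
(i) closes by 9 p.m. — holds.
(ii) not (commercially zoned) — holds.
(iii) not (fee paid) — met.
(b) = T AND T AND T = true.
So (2) is satisfied (F OR T).
(3) ≥100 ft from school — holds.
Overall: T AND T AND T → true.

Yes — granted.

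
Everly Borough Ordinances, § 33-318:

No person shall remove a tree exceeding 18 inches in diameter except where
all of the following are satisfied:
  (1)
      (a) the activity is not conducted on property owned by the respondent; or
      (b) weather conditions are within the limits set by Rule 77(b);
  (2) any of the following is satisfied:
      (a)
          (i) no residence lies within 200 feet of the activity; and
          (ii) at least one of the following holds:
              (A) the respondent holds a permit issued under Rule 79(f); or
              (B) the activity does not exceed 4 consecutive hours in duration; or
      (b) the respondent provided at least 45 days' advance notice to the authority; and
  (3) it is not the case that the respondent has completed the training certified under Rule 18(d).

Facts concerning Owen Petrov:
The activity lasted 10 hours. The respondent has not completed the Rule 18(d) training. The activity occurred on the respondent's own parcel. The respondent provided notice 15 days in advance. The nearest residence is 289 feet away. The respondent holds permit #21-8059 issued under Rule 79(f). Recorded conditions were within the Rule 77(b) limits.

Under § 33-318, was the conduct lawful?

(a) not (own property) — fails.
(b) weather ok — holds.
(1): F OR T → true.
(i) no residence in 200 ft — satisfied.
(A) holds permit — satisfied.
(B) ≤ 4 hrs duration — not satisfied.
(ii) = T OR F = true.
(a) = T AND T = true.
(b) ≥45 days' notice — not met.
(2): T OR F → true.
(3) not (training certified) — satisfied.
Overall: T AND T AND T → true.

Yes — lawful.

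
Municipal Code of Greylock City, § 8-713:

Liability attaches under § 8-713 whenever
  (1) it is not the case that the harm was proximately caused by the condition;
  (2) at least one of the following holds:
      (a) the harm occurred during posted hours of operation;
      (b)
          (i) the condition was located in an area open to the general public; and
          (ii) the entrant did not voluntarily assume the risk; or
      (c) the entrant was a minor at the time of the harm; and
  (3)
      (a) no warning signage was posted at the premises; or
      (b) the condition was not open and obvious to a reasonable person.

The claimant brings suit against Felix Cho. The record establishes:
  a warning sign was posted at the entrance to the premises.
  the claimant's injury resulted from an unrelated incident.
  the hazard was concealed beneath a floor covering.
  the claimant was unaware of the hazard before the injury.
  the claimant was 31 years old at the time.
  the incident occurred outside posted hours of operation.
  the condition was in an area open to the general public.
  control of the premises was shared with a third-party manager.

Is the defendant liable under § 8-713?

(1) not (proximate cause) — satisfied.
(a) during posted hours — not satisfied.
(i) public area — satisfied.
(ii) no assumed risk — met.
(b) = T AND T = true.
(c) entrant a minor — fails.
(2) = F OR T OR F = true.
(a) no signage posted — not satisfied.
(b) not open/obvious — met.
(3): F OR T → true.
So Overall is satisfied (T AND T AND T).

Yes — liable.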